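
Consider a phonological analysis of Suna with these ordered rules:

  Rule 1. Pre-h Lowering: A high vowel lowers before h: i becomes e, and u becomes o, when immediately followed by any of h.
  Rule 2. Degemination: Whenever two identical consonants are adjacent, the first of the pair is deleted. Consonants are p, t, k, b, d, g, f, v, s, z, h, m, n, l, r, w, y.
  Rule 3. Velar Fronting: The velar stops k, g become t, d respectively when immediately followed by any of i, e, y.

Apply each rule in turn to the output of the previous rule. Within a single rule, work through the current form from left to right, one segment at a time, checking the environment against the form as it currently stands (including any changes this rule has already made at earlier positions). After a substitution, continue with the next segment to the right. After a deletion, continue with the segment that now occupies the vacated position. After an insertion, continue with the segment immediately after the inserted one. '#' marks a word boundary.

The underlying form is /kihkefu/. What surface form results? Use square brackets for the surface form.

Rule 1 Pre-h Lowering: [kihkefu] → [kehkefu]
Rule 2 Degemination: no change — [kehkefu]
Rule 3 Velar Fronting: [kehkefu] → [tehtefu]

[tehtefu]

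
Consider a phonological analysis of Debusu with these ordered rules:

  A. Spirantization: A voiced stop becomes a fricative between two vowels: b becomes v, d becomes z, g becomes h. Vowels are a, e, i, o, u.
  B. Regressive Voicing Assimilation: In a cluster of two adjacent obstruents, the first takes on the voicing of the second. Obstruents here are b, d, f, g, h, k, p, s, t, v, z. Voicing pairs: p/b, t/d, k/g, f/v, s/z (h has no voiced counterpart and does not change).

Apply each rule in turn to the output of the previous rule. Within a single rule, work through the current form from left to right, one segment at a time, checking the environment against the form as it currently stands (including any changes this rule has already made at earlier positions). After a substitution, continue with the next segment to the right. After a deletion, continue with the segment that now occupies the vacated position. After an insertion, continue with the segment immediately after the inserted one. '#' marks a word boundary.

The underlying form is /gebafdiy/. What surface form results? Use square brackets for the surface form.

[gevavdiy]

A Spirantization: [gebafdiy] → [gevafdiy]
B Regressive Voicing Assimilation: [gevafdiy] → [gevavdiy]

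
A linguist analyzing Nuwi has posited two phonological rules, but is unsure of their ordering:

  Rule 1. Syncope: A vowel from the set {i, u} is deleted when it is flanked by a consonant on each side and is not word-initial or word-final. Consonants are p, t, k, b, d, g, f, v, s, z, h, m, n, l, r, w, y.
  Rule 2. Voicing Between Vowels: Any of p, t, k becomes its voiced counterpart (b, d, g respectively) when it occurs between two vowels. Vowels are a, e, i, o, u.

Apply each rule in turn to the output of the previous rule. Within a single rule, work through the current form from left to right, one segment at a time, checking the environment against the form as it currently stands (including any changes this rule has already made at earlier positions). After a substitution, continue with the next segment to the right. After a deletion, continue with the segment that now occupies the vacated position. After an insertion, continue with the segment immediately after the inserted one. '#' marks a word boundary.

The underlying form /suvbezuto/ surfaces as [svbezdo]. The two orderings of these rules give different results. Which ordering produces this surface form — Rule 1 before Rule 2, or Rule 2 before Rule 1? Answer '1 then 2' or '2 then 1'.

Order 1 then 2:
  1 Syncope: [suvbezuto] → [svbezto]
  2 Voicing Between Vowels: no change — [svbezto]
  result: [svbezto]
Order 2 then 1:
  2 Voicing Between Vowels: [suvbezuto] → [suvbezudo]
  1 Syncope: [suvbezudo] → [svbezdo]
  result: [svbezdo]

2 then 1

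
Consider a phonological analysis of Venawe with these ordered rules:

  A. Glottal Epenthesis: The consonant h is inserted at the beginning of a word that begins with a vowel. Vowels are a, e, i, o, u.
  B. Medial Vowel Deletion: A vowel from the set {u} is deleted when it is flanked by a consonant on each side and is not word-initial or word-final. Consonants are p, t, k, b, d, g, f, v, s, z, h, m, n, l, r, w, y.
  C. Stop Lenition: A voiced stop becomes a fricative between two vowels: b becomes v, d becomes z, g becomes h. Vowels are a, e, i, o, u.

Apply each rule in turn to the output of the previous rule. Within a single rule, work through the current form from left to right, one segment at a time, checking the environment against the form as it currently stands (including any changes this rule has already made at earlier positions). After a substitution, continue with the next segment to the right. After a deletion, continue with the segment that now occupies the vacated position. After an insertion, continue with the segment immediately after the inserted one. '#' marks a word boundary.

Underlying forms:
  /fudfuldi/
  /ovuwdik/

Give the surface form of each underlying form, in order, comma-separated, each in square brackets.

/fudfuldi/:
  A Glottal Epenthesis: no change — [fudfuldi]
  B Medial Vowel Deletion: [fudfuldi] → [fdfldi]
  C Stop Lenition: no change — [fdfldi]
/ovuwdik/:
  A Glottal Epenthesis: [ovuwdik] → [hovuwdik]
  B Medial Vowel Deletion: [hovuwdik] → [hovwdik]
  C Stop Lenition: no change — [hovwdik]

[fdfldi], [hovwdik]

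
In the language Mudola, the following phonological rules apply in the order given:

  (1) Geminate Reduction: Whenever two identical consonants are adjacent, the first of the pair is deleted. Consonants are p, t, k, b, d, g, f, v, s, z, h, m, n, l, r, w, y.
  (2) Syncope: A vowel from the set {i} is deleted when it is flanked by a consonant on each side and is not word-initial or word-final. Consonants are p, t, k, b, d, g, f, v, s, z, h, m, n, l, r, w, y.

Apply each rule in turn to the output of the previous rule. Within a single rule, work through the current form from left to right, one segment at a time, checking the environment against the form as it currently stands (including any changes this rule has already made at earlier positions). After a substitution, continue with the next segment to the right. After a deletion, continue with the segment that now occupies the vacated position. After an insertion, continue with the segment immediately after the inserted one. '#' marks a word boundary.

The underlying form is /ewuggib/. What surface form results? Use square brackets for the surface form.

(1) Geminate Reduction: [ewuggib] → [ewugib]
(2) Syncope: [ewugib] → [ewugb]

[ewugb]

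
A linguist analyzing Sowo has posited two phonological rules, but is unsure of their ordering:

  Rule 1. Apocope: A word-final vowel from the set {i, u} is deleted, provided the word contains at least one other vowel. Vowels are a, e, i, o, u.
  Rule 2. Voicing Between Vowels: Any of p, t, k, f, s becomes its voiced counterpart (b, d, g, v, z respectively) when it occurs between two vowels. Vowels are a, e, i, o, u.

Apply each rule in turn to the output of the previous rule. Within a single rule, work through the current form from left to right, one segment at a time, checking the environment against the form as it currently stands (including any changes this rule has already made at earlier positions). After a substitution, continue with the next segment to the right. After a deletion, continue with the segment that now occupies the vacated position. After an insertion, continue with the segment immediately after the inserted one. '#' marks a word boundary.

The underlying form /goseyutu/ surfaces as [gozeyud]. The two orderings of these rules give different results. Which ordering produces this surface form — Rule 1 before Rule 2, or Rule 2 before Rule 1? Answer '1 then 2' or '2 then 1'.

Order 1 then 2:
  1 Apocope: [goseyutu] → [goseyut]
  2 Voicing Between Vowels: [goseyut] → [gozeyut]
  result: [gozeyut]
Order 2 then 1:
  2 Voicing Between Vowels: [goseyutu] → [gozeyudu]
  1 Apocope: [gozeyudu] → [gozeyud]
  result: [gozeyud]

2 then 1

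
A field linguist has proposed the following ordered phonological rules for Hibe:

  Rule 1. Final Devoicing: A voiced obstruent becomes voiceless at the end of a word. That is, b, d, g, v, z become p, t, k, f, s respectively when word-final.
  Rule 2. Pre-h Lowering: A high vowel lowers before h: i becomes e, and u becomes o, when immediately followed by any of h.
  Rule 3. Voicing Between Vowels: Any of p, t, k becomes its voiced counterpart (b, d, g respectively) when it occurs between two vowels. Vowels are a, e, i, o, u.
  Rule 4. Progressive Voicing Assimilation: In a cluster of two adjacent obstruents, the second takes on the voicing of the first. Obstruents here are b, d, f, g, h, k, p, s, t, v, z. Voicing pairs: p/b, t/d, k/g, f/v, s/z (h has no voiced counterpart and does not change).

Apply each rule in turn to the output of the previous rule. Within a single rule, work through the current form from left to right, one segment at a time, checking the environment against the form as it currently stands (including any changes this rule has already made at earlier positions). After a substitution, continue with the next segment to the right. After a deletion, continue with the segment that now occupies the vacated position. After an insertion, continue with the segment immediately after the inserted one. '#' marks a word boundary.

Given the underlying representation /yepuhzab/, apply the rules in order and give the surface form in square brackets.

Rule 1 Final Devoicing: [yepuhzab] → [yepuhzap]
Rule 2 Pre-h Lowering: [yepuhzap] → [yepohzap]
Rule 3 Voicing Between Vowels: [yepohzap] → [yebohzap]
Rule 4 Progressive Voicing Assimilation: [yebohzap] → [yebohsap]

[yebohsap]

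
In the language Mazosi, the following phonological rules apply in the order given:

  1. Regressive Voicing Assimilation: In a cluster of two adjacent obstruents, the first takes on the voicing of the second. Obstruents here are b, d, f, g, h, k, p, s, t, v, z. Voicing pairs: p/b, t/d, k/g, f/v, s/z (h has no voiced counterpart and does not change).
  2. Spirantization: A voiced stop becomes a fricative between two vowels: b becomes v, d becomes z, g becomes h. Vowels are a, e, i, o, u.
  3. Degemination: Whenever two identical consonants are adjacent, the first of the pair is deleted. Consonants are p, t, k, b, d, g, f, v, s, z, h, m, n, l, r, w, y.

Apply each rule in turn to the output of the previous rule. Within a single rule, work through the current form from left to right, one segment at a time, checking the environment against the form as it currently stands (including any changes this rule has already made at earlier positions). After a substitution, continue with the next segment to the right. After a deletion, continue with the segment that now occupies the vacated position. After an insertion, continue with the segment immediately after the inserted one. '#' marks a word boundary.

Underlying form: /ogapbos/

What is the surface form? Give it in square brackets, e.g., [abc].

1 Regressive Voicing Assimilation: [ogapbos] → [ogabbos]
2 Spirantization: [ogabbos] → [ohabbos]
3 Degemination: [ohabbos] → [ohabos]

[ohabos]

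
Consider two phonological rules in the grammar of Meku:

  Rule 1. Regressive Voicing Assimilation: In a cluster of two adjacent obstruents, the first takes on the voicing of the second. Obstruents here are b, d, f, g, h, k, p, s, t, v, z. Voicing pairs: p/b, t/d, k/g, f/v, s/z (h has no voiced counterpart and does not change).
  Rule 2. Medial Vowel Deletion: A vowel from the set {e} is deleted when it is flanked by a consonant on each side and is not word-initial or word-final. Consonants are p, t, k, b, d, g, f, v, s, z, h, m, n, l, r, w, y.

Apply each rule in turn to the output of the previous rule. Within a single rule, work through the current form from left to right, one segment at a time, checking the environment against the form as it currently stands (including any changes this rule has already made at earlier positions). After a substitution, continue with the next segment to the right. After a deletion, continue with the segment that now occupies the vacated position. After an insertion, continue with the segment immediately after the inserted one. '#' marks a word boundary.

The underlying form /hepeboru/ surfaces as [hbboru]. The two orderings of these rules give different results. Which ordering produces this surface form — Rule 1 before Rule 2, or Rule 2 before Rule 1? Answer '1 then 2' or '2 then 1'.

2 then 1

Order 1 then 2:
  1 Regressive Voicing Assimilation: no change — [hepeboru]
  2 Medial Vowel Deletion: [hepeboru] → [hpboru]
  result: [hpboru]
Order 2 then 1:
  2 Medial Vowel Deletion: [hepeboru] → [hpboru]
  1 Regressive Voicing Assimilation: [hpboru] → [hbboru]
  result: [hbboru]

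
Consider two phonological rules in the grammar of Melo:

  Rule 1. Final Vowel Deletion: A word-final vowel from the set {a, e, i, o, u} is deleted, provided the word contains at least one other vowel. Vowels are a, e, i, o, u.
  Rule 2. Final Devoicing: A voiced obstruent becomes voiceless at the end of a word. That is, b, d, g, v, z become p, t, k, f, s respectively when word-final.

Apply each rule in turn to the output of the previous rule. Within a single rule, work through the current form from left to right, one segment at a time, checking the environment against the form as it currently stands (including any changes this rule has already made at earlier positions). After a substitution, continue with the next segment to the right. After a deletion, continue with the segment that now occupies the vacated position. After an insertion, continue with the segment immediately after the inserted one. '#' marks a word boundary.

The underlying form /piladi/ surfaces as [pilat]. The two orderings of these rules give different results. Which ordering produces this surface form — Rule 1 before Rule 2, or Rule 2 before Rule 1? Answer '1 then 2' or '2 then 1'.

1 then 2

Order 1 then 2:
  1 Final Vowel Deletion: [piladi] → [pilad]
  2 Final Devoicing: [pilad] → [pilat]
  result: [pilat]
Order 2 then 1:
  2 Final Devoicing: no change — [piladi]
  1 Final Vowel Deletion: [piladi] → [pilad]
  result: [pilad]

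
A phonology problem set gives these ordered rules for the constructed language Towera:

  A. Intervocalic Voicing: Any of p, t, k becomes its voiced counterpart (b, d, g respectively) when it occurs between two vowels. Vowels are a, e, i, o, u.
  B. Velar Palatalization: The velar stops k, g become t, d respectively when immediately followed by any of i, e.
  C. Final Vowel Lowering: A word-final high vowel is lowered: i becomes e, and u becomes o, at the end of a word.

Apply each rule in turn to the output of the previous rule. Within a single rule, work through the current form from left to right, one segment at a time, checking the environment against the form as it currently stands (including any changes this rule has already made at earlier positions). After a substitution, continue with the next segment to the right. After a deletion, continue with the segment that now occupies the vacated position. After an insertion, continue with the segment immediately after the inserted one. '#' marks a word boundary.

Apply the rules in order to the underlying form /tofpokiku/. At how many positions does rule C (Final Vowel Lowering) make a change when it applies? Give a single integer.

A Intervocalic Voicing: [tofpokiku] → [tofpogigu]
B Velar Palatalization: [tofpogigu] → [tofpodigu]
C Final Vowel Lowering: [tofpodigu] → [tofpodigo]
Rule C changed 1 position(s).

1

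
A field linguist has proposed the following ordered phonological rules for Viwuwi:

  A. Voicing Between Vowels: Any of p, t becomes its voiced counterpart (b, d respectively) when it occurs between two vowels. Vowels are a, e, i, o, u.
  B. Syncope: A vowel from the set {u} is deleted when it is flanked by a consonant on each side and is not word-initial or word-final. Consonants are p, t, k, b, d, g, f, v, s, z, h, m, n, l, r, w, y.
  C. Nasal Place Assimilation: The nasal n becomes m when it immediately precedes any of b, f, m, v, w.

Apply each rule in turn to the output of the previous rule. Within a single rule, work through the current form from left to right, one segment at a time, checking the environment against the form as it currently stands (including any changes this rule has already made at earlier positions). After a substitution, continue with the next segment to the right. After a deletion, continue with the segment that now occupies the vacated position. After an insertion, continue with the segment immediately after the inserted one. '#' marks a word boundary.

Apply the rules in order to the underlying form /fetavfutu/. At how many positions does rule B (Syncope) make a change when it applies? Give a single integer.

A Voicing Between Vowels: [fetavfutu] → [fedavfudu]
B Syncope: [fedavfudu] → [fedavfdu]
C Nasal Place Assimilation: no change — [fedavfdu]
Rule B changed 1 position(s).

1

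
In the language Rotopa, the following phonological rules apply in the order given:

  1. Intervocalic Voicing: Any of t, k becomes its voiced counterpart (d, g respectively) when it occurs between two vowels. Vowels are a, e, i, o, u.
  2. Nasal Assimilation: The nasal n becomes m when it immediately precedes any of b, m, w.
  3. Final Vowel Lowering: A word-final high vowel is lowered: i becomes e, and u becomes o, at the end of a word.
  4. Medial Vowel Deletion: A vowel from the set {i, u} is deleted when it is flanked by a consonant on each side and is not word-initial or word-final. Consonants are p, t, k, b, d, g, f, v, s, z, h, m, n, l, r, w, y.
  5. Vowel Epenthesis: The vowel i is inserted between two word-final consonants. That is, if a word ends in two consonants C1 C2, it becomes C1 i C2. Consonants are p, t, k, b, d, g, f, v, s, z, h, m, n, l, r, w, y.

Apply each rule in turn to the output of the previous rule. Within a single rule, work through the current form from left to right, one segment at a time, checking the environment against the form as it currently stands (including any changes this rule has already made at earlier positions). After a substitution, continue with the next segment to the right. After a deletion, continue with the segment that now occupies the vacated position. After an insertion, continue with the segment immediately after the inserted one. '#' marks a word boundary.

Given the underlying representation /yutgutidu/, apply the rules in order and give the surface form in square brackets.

1 Intervocalic Voicing: [yutgutidu] → [yutgudidu]
2 Nasal Assimilation: no change — [yutgudidu]
3 Final Vowel Lowering: [yutgudidu] → [yutgudido]
4 Medial Vowel Deletion: [yutgudido] → [ytgddo]
5 Vowel Epenthesis: no change — [ytgddo]

[ytgddo]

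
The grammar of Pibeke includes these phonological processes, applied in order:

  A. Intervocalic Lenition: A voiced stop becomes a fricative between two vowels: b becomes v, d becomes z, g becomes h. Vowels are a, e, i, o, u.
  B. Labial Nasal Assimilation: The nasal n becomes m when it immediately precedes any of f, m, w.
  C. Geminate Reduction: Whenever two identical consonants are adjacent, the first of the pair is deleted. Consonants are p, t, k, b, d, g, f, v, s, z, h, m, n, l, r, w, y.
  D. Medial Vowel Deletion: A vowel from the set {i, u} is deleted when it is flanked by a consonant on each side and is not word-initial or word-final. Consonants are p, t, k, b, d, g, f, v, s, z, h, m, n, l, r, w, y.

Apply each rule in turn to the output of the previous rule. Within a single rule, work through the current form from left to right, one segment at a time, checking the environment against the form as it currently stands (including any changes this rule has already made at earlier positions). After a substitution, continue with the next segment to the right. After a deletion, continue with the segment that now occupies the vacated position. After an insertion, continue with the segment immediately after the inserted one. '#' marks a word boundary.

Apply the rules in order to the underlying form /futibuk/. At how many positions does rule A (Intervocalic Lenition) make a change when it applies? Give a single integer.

A Intervocalic Lenition: [futibuk] → [futivuk]
B Labial Nasal Assimilation: no change — [futivuk]
C Geminate Reduction: no change — [futivuk]
D Medial Vowel Deletion: [futivuk] → [ftvk]
Rule A changed 1 position(s).

1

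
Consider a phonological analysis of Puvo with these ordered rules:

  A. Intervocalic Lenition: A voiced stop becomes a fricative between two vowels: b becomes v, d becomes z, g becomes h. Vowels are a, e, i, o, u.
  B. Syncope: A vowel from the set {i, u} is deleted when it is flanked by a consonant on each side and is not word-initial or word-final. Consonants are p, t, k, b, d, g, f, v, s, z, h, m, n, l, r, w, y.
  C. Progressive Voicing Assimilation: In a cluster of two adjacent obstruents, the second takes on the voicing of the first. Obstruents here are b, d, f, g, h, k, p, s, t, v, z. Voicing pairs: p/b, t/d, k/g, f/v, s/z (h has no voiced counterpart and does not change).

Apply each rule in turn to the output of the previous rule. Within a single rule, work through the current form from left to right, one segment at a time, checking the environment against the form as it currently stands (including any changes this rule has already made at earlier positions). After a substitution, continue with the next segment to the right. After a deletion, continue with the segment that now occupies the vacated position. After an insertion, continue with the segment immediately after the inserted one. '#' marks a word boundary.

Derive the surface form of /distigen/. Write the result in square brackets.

A Intervocalic Lenition: [distigen] → [distihen]
B Syncope: [distihen] → [dsthen]
C Progressive Voicing Assimilation: [dsthen] → [dzdhen]

[dzdhen]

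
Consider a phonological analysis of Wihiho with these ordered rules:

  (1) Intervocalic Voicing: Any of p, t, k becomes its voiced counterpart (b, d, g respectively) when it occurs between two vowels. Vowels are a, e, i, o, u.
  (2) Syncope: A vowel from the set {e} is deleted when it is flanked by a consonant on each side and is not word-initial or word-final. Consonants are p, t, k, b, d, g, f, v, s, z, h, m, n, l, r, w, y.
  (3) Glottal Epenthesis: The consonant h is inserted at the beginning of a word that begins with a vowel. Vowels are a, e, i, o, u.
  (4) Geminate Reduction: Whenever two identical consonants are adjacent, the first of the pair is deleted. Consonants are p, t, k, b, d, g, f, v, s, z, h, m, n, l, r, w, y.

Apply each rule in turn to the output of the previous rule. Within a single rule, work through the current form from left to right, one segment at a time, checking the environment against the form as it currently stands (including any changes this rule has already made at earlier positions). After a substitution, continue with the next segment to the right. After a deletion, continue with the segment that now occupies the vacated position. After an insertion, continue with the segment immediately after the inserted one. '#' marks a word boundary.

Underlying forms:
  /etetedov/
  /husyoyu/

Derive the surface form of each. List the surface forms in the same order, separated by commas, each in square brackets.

/etetedov/:
  (1) Intervocalic Voicing: [etetedov] → [edededov]
  (2) Syncope: [edededov] → [edddov]
  (3) Glottal Epenthesis: [edddov] → [hedddov]
  (4) Geminate Reduction: [hedddov] → [hedov]
/husyoyu/:
  (1) Intervocalic Voicing: no change — [husyoyu]
  (2) Syncope: no change — [husyoyu]
  (3) Glottal Epenthesis: no change — [husyoyu]
  (4) Geminate Reduction: no change — [husyoyu]

[hedov], [husyoyu]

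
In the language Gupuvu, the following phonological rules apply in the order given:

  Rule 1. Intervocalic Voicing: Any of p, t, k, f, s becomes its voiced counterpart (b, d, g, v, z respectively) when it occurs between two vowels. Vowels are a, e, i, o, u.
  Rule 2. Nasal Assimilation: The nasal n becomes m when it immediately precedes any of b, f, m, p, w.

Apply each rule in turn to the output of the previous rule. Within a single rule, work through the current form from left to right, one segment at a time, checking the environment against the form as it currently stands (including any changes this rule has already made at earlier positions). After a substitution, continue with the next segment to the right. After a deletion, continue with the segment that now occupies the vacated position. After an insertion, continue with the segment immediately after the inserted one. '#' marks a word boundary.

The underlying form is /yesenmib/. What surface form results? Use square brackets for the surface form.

[yezemmib]

Rule 1 Intervocalic Voicing: [yesenmib] → [yezenmib]
Rule 2 Nasal Assimilation: [yezenmib] → [yezemmib]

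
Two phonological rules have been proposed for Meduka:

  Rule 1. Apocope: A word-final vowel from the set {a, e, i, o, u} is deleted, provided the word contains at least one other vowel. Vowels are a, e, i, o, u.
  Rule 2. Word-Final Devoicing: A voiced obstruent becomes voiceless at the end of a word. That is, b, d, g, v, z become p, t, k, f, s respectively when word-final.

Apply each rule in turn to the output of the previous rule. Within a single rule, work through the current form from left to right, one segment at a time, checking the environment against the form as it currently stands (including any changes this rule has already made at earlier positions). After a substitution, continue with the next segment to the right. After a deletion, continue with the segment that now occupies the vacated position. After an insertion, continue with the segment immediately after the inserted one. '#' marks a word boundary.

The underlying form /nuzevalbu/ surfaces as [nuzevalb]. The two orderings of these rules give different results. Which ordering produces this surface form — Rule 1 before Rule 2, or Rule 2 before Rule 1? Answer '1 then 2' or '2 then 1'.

Order 1 then 2:
  1 Apocope: [nuzevalbu] → [nuzevalb]
  2 Word-Final Devoicing: [nuzevalb] → [nuzevalp]
  result: [nuzevalp]
Order 2 then 1:
  2 Word-Final Devoicing: no change — [nuzevalbu]
  1 Apocope: [nuzevalbu] → [nuzevalb]
  result: [nuzevalb]

2 then 1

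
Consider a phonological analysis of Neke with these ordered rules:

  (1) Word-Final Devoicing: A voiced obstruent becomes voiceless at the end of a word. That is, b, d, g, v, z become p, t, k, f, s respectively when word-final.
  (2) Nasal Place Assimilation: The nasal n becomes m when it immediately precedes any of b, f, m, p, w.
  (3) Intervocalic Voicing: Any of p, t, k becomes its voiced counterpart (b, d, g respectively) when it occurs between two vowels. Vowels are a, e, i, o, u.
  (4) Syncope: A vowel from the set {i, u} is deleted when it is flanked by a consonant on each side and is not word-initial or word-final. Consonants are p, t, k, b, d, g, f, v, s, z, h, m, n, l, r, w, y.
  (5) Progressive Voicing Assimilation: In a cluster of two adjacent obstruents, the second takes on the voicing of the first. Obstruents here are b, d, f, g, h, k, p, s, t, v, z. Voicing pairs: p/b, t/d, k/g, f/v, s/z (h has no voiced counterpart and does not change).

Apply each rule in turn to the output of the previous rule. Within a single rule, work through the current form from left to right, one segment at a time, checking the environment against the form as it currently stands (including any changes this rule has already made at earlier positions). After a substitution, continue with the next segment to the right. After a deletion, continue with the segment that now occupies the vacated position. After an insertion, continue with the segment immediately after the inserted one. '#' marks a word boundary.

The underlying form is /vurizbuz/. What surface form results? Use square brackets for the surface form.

(1) Word-Final Devoicing: [vurizbuz] → [vurizbus]
(2) Nasal Place Assimilation: no change — [vurizbus]
(3) Intervocalic Voicing: no change — [vurizbus]
(4) Syncope: [vurizbus] → [vrzbs]
(5) Progressive Voicing Assimilation: [vrzbs] → [vrzbz]

[vrzbz]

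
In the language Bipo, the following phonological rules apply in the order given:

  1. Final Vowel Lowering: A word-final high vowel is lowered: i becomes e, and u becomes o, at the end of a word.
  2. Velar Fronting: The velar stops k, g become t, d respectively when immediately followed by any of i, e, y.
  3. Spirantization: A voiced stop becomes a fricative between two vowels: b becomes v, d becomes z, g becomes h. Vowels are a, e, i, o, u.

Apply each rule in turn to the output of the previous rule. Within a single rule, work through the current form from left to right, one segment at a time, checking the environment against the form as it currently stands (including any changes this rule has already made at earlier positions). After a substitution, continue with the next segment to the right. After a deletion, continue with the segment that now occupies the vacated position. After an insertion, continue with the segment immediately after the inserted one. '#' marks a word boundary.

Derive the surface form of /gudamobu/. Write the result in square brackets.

[guzamovo]

1 Final Vowel Lowering: [gudamobu] → [gudamobo]
2 Velar Fronting: no change — [gudamobo]
3 Spirantization: [gudamobo] → [guzamovo]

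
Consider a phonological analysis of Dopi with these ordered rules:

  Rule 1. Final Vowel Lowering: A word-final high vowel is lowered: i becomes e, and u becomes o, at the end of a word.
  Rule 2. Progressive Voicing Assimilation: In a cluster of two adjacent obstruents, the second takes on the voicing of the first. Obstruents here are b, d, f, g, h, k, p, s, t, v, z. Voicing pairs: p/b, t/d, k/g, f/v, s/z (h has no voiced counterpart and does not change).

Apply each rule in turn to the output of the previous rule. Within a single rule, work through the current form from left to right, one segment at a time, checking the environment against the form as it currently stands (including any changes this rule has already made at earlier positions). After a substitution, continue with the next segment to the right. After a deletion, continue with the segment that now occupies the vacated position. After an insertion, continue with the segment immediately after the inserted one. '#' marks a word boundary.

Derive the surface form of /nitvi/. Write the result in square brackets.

[nitfe]

Rule 1 Final Vowel Lowering: [nitvi] → [nitve]
Rule 2 Progressive Voicing Assimilation: [nitve] → [nitfe]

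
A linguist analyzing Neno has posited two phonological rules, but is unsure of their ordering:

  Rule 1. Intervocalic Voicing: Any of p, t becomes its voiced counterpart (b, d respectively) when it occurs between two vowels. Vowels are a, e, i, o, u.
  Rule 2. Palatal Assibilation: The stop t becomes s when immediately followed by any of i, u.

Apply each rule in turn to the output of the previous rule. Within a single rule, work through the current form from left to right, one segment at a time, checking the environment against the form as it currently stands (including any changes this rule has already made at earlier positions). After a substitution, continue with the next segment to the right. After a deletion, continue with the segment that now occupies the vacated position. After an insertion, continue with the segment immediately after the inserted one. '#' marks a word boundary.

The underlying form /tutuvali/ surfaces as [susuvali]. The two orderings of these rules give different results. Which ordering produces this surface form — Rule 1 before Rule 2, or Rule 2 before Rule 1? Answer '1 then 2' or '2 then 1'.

2 then 1

Order 1 then 2:
  1 Intervocalic Voicing: [tutuvali] → [tuduvali]
  2 Palatal Assibilation: [tuduvali] → [suduvali]
  result: [suduvali]
Order 2 then 1:
  2 Palatal Assibilation: [tutuvali] → [susuvali]
  1 Intervocalic Voicing: no change — [susuvali]
  result: [susuvali]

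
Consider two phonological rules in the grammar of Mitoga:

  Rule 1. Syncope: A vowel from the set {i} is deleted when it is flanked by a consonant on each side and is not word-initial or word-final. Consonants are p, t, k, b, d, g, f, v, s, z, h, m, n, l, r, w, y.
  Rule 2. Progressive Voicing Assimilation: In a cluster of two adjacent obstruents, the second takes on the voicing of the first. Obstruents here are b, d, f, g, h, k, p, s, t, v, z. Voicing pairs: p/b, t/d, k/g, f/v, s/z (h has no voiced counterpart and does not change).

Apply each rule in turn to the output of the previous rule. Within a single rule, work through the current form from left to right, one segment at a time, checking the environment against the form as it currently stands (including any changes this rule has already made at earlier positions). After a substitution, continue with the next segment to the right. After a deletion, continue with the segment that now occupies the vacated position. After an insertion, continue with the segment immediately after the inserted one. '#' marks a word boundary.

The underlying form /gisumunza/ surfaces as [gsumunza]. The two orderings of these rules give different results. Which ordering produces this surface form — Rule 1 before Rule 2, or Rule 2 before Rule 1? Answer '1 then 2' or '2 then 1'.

2 then 1

Order 1 then 2:
  1 Syncope: [gisumunza] → [gsumunza]
  2 Progressive Voicing Assimilation: [gsumunza] → [gzumunza]
  result: [gzumunza]
Order 2 then 1:
  2 Progressive Voicing Assimilation: no change — [gisumunza]
  1 Syncope: [gisumunza] → [gsumunza]
  result: [gsumunza]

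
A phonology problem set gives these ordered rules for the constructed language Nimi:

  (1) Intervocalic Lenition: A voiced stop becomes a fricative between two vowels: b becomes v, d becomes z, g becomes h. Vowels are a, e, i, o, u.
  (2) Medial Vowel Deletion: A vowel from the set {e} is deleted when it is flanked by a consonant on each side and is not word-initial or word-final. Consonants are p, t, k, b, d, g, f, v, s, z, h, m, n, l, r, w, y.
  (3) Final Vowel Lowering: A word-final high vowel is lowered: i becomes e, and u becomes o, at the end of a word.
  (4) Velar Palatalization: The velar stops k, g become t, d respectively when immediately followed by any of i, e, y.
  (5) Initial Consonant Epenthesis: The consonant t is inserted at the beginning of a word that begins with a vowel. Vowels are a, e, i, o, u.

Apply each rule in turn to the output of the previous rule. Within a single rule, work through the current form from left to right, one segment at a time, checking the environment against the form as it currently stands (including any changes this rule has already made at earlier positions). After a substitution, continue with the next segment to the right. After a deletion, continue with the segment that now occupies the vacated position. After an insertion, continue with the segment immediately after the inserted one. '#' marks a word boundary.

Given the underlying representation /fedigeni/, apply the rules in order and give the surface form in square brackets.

[fzihne]

(1) Intervocalic Lenition: [fedigeni] → [feziheni]
(2) Medial Vowel Deletion: [feziheni] → [fzihni]
(3) Final Vowel Lowering: [fzihni] → [fzihne]
(4) Velar Palatalization: no change — [fzihne]
(5) Initial Consonant Epenthesis: no change — [fzihne]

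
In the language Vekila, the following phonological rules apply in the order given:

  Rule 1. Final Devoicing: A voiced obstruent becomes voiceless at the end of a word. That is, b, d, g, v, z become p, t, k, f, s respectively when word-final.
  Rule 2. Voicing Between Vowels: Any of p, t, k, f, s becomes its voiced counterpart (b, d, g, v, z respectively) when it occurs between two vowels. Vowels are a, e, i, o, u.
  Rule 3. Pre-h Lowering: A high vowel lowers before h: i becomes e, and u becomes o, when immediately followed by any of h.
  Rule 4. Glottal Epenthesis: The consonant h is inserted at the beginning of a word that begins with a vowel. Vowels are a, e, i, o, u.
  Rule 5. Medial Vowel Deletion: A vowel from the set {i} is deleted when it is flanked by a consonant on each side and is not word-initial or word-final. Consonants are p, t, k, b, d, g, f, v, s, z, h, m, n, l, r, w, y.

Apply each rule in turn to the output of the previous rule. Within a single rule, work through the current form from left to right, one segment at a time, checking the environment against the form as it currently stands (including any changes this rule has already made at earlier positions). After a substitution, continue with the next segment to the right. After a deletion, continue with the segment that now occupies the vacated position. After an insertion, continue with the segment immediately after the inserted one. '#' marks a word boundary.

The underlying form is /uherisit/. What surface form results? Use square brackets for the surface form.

[hoherzt]

Rule 1 Final Devoicing: no change — [uherisit]
Rule 2 Voicing Between Vowels: [uherisit] → [uherizit]
Rule 3 Pre-h Lowering: [uherizit] → [oherizit]
Rule 4 Glottal Epenthesis: [oherizit] → [hoherizit]
Rule 5 Medial Vowel Deletion: [hoherizit] → [hoherzt]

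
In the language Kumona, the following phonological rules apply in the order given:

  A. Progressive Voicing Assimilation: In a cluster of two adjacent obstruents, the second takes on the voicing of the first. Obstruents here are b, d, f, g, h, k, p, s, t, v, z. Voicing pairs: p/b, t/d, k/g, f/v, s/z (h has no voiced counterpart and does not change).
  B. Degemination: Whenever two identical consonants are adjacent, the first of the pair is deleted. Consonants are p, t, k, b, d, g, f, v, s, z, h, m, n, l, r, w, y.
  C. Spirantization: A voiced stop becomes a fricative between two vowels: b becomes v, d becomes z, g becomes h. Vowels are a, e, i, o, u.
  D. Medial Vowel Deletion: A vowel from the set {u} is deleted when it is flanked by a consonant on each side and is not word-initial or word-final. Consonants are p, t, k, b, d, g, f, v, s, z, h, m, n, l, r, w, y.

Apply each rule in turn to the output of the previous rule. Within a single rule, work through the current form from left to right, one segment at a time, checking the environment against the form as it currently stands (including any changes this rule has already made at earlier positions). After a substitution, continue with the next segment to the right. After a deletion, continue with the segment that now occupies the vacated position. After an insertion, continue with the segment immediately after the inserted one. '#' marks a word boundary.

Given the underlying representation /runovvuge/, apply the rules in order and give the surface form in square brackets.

A Progressive Voicing Assimilation: no change — [runovvuge]
B Degemination: [runovvuge] → [runovuge]
C Spirantization: [runovuge] → [runovuhe]
D Medial Vowel Deletion: [runovuhe] → [rnovhe]

[rnovhe]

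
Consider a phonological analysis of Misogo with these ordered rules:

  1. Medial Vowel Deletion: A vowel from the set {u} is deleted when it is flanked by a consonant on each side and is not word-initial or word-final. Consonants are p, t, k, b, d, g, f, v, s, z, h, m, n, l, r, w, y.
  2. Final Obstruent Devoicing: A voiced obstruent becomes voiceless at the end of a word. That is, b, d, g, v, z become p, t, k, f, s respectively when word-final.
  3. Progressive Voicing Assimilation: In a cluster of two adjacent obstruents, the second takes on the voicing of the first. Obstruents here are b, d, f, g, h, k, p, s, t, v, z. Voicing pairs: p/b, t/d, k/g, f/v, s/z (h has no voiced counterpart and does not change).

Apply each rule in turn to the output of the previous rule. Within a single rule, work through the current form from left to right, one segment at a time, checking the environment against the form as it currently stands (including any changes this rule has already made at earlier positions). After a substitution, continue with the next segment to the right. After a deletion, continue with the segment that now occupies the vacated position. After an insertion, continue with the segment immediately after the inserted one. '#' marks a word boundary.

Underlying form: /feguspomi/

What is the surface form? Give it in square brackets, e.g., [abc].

1 Medial Vowel Deletion: [feguspomi] → [fegspomi]
2 Final Obstruent Devoicing: no change — [fegspomi]
3 Progressive Voicing Assimilation: [fegspomi] → [fegzbomi]

[fegzbomi]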